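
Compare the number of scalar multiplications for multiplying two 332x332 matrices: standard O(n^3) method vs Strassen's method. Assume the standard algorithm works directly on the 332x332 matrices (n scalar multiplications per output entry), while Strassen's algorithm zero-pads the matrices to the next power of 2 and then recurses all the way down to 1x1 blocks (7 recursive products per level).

Matrix multiplication for 332x332 matrices:

Strassen's algorithm requires power-of-2 dimensions. Pad 332x332 to 512x512 (next power of 2).

Standard algorithm: 332^3 = 36594368 multiplications
Strassen's algorithm: 7^(log2(512)) = 7^9 = 40353607 multiplications
Difference: 36594368 - 40353607 = -3759239 (Strassen uses MORE here due to padding overhead — for small or just-over-power-of-2 n, padding can outweigh the per-level savings)

Standard: 36594368 multiplications (332^3). Strassen: 40353607 multiplications (7^9, after padding to 512x512). Strassen reduces 8 recursive multiplications to 7 at each level.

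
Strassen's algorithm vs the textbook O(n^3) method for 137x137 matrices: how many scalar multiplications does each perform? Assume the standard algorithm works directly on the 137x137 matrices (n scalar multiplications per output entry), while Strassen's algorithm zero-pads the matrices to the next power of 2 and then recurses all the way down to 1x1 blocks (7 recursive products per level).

Matrix multiplication for 137x137 matrices:

Strassen's algorithm requires power-of-2 dimensions. Pad 137x137 to 256x256 (next power of 2).

Standard algorithm: 137^3 = 2571353 multiplications
Strassen's algorithm: 7^(log2(256)) = 7^8 = 5764801 multiplications
Difference: 2571353 - 5764801 = -3193448 (Strassen uses MORE here due to padding overhead — for small or just-over-power-of-2 n, padding can outweigh the per-level savings)

Standard: 2571353 multiplications (137^3). Strassen: 5764801 multiplications (7^8, after padding to 256x256). Strassen reduces 8 recursive multiplications to 7 at each level.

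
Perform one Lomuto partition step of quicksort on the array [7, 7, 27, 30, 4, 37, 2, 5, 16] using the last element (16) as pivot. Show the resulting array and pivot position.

Lomuto partition with pivot = 16:

Initial array: [7, 7, 27, 30, 4, 37, 2, 5, 16]

arr[0]=7 <= 16: swap with position 0, array becomes [7, 7, 27, 30, 4, 37, 2, 5, 16]
arr[1]=7 <= 16: swap with position 1, array becomes [7, 7, 27, 30, 4, 37, 2, 5, 16]
arr[2]=27 > 16: no swap
arr[3]=30 > 16: no swap
arr[4]=4 <= 16: swap with position 2, array becomes [7, 7, 4, 30, 27, 37, 2, 5, 16]
arr[5]=37 > 16: no swap
arr[6]=2 <= 16: swap with position 3, array becomes [7, 7, 4, 2, 27, 37, 30, 5, 16]
arr[7]=5 <= 16: swap with position 4, array becomes [7, 7, 4, 2, 5, 37, 30, 27, 16]

Place pivot at position 5: [7, 7, 4, 2, 5, 16, 30, 27, 37]
Pivot position: 5

After partitioning with pivot 16, the array becomes [7, 7, 4, 2, 5, 16, 30, 27, 37]. The pivot is placed at index 5. All elements to the left of the pivot are <= 16, and all elements to the right are > 16.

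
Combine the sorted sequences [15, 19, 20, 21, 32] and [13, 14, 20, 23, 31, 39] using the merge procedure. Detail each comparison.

Merging process:

Compare 15 vs 13: take 13 from right. Merged: [13]
Compare 15 vs 14: take 14 from right. Merged: [13, 14]
Compare 15 vs 20: take 15 from left. Merged: [13, 14, 15]
Compare 19 vs 20: take 19 from left. Merged: [13, 14, 15, 19]
Compare 20 vs 20: take 20 from left. Merged: [13, 14, 15, 19, 20]
Compare 21 vs 20: take 20 from right. Merged: [13, 14, 15, 19, 20, 20]
Compare 21 vs 23: take 21 from left. Merged: [13, 14, 15, 19, 20, 20, 21]
Compare 32 vs 23: take 23 from right. Merged: [13, 14, 15, 19, 20, 20, 21, 23]
Compare 32 vs 31: take 31 from right. Merged: [13, 14, 15, 19, 20, 20, 21, 23, 31]
Compare 32 vs 39: take 32 from left. Merged: [13, 14, 15, 19, 20, 20, 21, 23, 31, 32]
Append remaining from right: [39]. Merged: [13, 14, 15, 19, 20, 20, 21, 23, 31, 32, 39]

Final merged array: [13, 14, 15, 19, 20, 20, 21, 23, 31, 32, 39]
Total comparisons: 10

The merged array is [13, 14, 15, 19, 20, 20, 21, 23, 31, 32, 39], requiring 10 comparisons. The merge step runs in O(n) time where n is the total number of elements.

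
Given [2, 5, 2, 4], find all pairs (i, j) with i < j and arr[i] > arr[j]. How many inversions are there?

Finding inversions in [2, 5, 2, 4]:

(1, 2): arr[1]=5 > arr[2]=2
(1, 3): arr[1]=5 > arr[3]=4

Total inversions: 2

The array has 2 inversion(s): (1,2), (1,3). Each pair (i,j) satisfies i < j and arr[i] > arr[j].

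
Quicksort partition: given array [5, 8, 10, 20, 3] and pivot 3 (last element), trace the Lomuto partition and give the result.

Lomuto partition with pivot = 3:

Initial array: [5, 8, 10, 20, 3]

arr[0]=5 > 3: no swap
arr[1]=8 > 3: no swap
arr[2]=10 > 3: no swap
arr[3]=20 > 3: no swap

Place pivot at position 0: [3, 8, 10, 20, 5]
Pivot position: 0

After partitioning with pivot 3, the array becomes [3, 8, 10, 20, 5]. The pivot is placed at index 0. All elements to the left of the pivot are <= 3, and all elements to the right are > 3.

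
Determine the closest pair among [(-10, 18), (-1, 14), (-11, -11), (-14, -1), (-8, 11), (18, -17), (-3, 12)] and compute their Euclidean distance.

Computing all pairwise distances among 7 points:

d((-10, 18), (-1, 14)) = 9.8489
d((-10, 18), (-11, -11)) = 29.0172
d((-10, 18), (-14, -1)) = 19.4165
d((-10, 18), (-8, 11)) = 7.2801
d((-10, 18), (18, -17)) = 44.8219
d((-10, 18), (-3, 12)) = 9.2195
d((-1, 14), (-11, -11)) = 26.9258
d((-1, 14), (-14, -1)) = 19.8494
d((-1, 14), (-8, 11)) = 7.6158
d((-1, 14), (18, -17)) = 36.3593
d((-1, 14), (-3, 12)) = 2.8284 <-- minimum
d((-11, -11), (-14, -1)) = 10.4403
d((-11, -11), (-8, 11)) = 22.2036
d((-11, -11), (18, -17)) = 29.6142
d((-11, -11), (-3, 12)) = 24.3516
d((-14, -1), (-8, 11)) = 13.4164
d((-14, -1), (18, -17)) = 35.7771
d((-14, -1), (-3, 12)) = 17.0294
d((-8, 11), (18, -17)) = 38.2099
d((-8, 11), (-3, 12)) = 5.099
d((18, -17), (-3, 12)) = 35.805

Closest pair: (-1, 14) and (-3, 12) with distance 2.8284

The closest pair is (-1, 14) and (-3, 12) with Euclidean distance 2.8284. For 7 points, brute-force pairwise comparison is shown above. For large n, the divide-and-conquer algorithm (sort by x, recurse on halves, check the dividing strip) achieves O(n log n).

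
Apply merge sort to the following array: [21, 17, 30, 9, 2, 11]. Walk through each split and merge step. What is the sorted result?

Merge sort trace:

Split: [21, 17, 30, 9, 2, 11] -> [21, 17, 30] and [9, 2, 11]
  Split: [21, 17, 30] -> [21] and [17, 30]
    Split: [17, 30] -> [17] and [30]
    Merge: [17] + [30] -> [17, 30]
  Merge: [21] + [17, 30] -> [17, 21, 30]
  Split: [9, 2, 11] -> [9] and [2, 11]
    Split: [2, 11] -> [2] and [11]
    Merge: [2] + [11] -> [2, 11]
  Merge: [9] + [2, 11] -> [2, 9, 11]
Merge: [17, 21, 30] + [2, 9, 11] -> [2, 9, 11, 17, 21, 30]

Final sorted array: [2, 9, 11, 17, 21, 30]

The merge sort proceeds by recursively splitting the array and merging sorted halves.
After all merges, the sorted array is [2, 9, 11, 17, 21, 30].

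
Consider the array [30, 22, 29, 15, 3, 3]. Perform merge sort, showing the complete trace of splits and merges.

Merge sort trace:

Split: [30, 22, 29, 15, 3, 3] -> [30, 22, 29] and [15, 3, 3]
  Split: [30, 22, 29] -> [30] and [22, 29]
    Split: [22, 29] -> [22] and [29]
    Merge: [22] + [29] -> [22, 29]
  Merge: [30] + [22, 29] -> [22, 29, 30]
  Split: [15, 3, 3] -> [15] and [3, 3]
    Split: [3, 3] -> [3] and [3]
    Merge: [3] + [3] -> [3, 3]
  Merge: [15] + [3, 3] -> [3, 3, 15]
Merge: [22, 29, 30] + [3, 3, 15] -> [3, 3, 15, 22, 29, 30]

Final sorted array: [3, 3, 15, 22, 29, 30]

The merge sort proceeds by recursively splitting the array and merging sorted halves.
After all merges, the sorted array is [3, 3, 15, 22, 29, 30].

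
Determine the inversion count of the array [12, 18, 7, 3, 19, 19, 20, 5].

Finding inversions in [12, 18, 7, 3, 19, 19, 20, 5]:

(0, 2): arr[0]=12 > arr[2]=7
(0, 3): arr[0]=12 > arr[3]=3
(0, 7): arr[0]=12 > arr[7]=5
(1, 2): arr[1]=18 > arr[2]=7
(1, 3): arr[1]=18 > arr[3]=3
(1, 7): arr[1]=18 > arr[7]=5
(2, 3): arr[2]=7 > arr[3]=3
(2, 7): arr[2]=7 > arr[7]=5
(4, 7): arr[4]=19 > arr[7]=5
(5, 7): arr[5]=19 > arr[7]=5
(6, 7): arr[6]=20 > arr[7]=5

Total inversions: 11

The array has 11 inversion(s): (0,2), (0,3), (0,7), (1,2), (1,3), (1,7), (2,3), (2,7), (4,7), (5,7), (6,7). Each pair (i,j) satisfies i < j and arr[i] > arr[j].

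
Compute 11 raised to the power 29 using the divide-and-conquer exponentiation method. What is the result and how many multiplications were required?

Computing 11^29 by squaring (build up from 11^1; each line after the first costs one multiplication):

11^1 = 11
11^2 = (11^1)^2 = 11^2 = 121
11^3 = 11 * 11^2 = 11 * 121 = 1331
11^6 = (11^3)^2 = 1331^2 = 1771561
11^7 = 11 * 11^6 = 11 * 1771561 = 19487171
11^14 = (11^7)^2 = 19487171^2 = 379749833583241
11^28 = (11^14)^2 = 379749833583241^2 = 144209936106499234037676064081
11^29 = 11 * 11^28 = 11 * 144209936106499234037676064081 = 1586309297171491574414436704891

Result: 1586309297171491574414436704891
Multiplications needed: 7 (7 lines after 11^1)

11^29 = 1586309297171491574414436704891. Using exponentiation by squaring, this requires 7 multiplications. The key idea: if the exponent is even, square the half-power; if odd, multiply by the base once.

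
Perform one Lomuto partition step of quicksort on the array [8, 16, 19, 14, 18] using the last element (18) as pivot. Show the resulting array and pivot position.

Lomuto partition with pivot = 18:

Initial array: [8, 16, 19, 14, 18]

arr[0]=8 <= 18: swap with position 0, array becomes [8, 16, 19, 14, 18]
arr[1]=16 <= 18: swap with position 1, array becomes [8, 16, 19, 14, 18]
arr[2]=19 > 18: no swap
arr[3]=14 <= 18: swap with position 2, array becomes [8, 16, 14, 19, 18]

Place pivot at position 3: [8, 16, 14, 18, 19]
Pivot position: 3

After partitioning with pivot 18, the array becomes [8, 16, 14, 18, 19]. The pivot is placed at index 3. All elements to the left of the pivot are <= 18, and all elements to the right are > 18.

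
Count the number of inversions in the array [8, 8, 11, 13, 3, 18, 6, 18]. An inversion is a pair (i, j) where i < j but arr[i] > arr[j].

Finding inversions in [8, 8, 11, 13, 3, 18, 6, 18]:

(0, 4): arr[0]=8 > arr[4]=3
(0, 6): arr[0]=8 > arr[6]=6
(1, 4): arr[1]=8 > arr[4]=3
(1, 6): arr[1]=8 > arr[6]=6
(2, 4): arr[2]=11 > arr[4]=3
(2, 6): arr[2]=11 > arr[6]=6
(3, 4): arr[3]=13 > arr[4]=3
(3, 6): arr[3]=13 > arr[6]=6
(5, 6): arr[5]=18 > arr[6]=6

Total inversions: 9

The array has 9 inversion(s): (0,4), (0,6), (1,4), (1,6), (2,4), (2,6), (3,4), (3,6), (5,6). Each pair (i,j) satisfies i < j and arr[i] > arr[j].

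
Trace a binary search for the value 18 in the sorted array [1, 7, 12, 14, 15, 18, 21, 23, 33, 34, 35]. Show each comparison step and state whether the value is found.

Binary search for 18 in [1, 7, 12, 14, 15, 18, 21, 23, 33, 34, 35]:

lo=0, hi=10, mid=5, arr[mid]=18 -> Found target at index 5!

Binary search finds 18 at index 5 after 1 comparisons. The search repeatedly halves the search space by comparing with the middle element.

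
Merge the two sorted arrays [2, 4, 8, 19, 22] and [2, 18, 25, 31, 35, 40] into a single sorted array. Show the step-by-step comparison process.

Merging process:

Compare 2 vs 2: take 2 from left. Merged: [2]
Compare 4 vs 2: take 2 from right. Merged: [2, 2]
Compare 4 vs 18: take 4 from left. Merged: [2, 2, 4]
Compare 8 vs 18: take 8 from left. Merged: [2, 2, 4, 8]
Compare 19 vs 18: take 18 from right. Merged: [2, 2, 4, 8, 18]
Compare 19 vs 25: take 19 from left. Merged: [2, 2, 4, 8, 18, 19]
Compare 22 vs 25: take 22 from left. Merged: [2, 2, 4, 8, 18, 19, 22]
Append remaining from right: [25, 31, 35, 40]. Merged: [2, 2, 4, 8, 18, 19, 22, 25, 31, 35, 40]

Final merged array: [2, 2, 4, 8, 18, 19, 22, 25, 31, 35, 40]
Total comparisons: 7

The merged array is [2, 2, 4, 8, 18, 19, 22, 25, 31, 35, 40], requiring 7 comparisons. The merge step runs in O(n) time where n is the total number of elements.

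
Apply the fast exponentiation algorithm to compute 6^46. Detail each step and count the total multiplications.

Computing 6^46 by squaring (build up from 6^1; each line after the first costs one multiplication):

6^1 = 6
6^2 = (6^1)^2 = 6^2 = 36
6^4 = (6^2)^2 = 36^2 = 1296
6^5 = 6 * 6^4 = 6 * 1296 = 7776
6^10 = (6^5)^2 = 7776^2 = 60466176
6^11 = 6 * 6^10 = 6 * 60466176 = 362797056
6^22 = (6^11)^2 = 362797056^2 = 131621703842267136
6^23 = 6 * 6^22 = 6 * 131621703842267136 = 789730223053602816
6^46 = (6^23)^2 = 789730223053602816^2 = 623673825204293256669089197883129856

Result: 623673825204293256669089197883129856
Multiplications needed: 8 (8 lines after 6^1)

6^46 = 623673825204293256669089197883129856. Using exponentiation by squaring, this requires 8 multiplications. The key idea: if the exponent is even, square the half-power; if odd, multiply by the base once.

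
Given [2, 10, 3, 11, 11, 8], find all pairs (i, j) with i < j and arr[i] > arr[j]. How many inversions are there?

Finding inversions in [2, 10, 3, 11, 11, 8]:

(1, 2): arr[1]=10 > arr[2]=3
(1, 5): arr[1]=10 > arr[5]=8
(3, 5): arr[3]=11 > arr[5]=8
(4, 5): arr[4]=11 > arr[5]=8

Total inversions: 4

The array has 4 inversion(s): (1,2), (1,5), (3,5), (4,5). Each pair (i,j) satisfies i < j and arr[i] > arr[j].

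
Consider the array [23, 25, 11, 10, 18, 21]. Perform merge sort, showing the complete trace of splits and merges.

Merge sort trace:

Split: [23, 25, 11, 10, 18, 21] -> [23, 25, 11] and [10, 18, 21]
  Split: [23, 25, 11] -> [23] and [25, 11]
    Split: [25, 11] -> [25] and [11]
    Merge: [25] + [11] -> [11, 25]
  Merge: [23] + [11, 25] -> [11, 23, 25]
  Split: [10, 18, 21] -> [10] and [18, 21]
    Split: [18, 21] -> [18] and [21]
    Merge: [18] + [21] -> [18, 21]
  Merge: [10] + [18, 21] -> [10, 18, 21]
Merge: [11, 23, 25] + [10, 18, 21] -> [10, 11, 18, 21, 23, 25]

Final sorted array: [10, 11, 18, 21, 23, 25]

The merge sort proceeds by recursively splitting the array and merging sorted halves.
After all merges, the sorted array is [10, 11, 18, 21, 23, 25].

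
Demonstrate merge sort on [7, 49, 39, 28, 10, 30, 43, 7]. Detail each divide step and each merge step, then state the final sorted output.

Merge sort trace:

Split: [7, 49, 39, 28, 10, 30, 43, 7] -> [7, 49, 39, 28] and [10, 30, 43, 7]
  Split: [7, 49, 39, 28] -> [7, 49] and [39, 28]
    Split: [7, 49] -> [7] and [49]
    Merge: [7] + [49] -> [7, 49]
    Split: [39, 28] -> [39] and [28]
    Merge: [39] + [28] -> [28, 39]
  Merge: [7, 49] + [28, 39] -> [7, 28, 39, 49]
  Split: [10, 30, 43, 7] -> [10, 30] and [43, 7]
    Split: [10, 30] -> [10] and [30]
    Merge: [10] + [30] -> [10, 30]
    Split: [43, 7] -> [43] and [7]
    Merge: [43] + [7] -> [7, 43]
  Merge: [10, 30] + [7, 43] -> [7, 10, 30, 43]
Merge: [7, 28, 39, 49] + [7, 10, 30, 43] -> [7, 7, 10, 28, 30, 39, 43, 49]

Final sorted array: [7, 7, 10, 28, 30, 39, 43, 49]

The merge sort proceeds by recursively splitting the array and merging sorted halves.
After all merges, the sorted array is [7, 7, 10, 28, 30, 39, 43, 49].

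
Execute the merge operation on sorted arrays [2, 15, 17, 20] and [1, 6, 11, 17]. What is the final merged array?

Merging process:

Compare 2 vs 1: take 1 from right. Merged: [1]
Compare 2 vs 6: take 2 from left. Merged: [1, 2]
Compare 15 vs 6: take 6 from right. Merged: [1, 2, 6]
Compare 15 vs 11: take 11 from right. Merged: [1, 2, 6, 11]
Compare 15 vs 17: take 15 from left. Merged: [1, 2, 6, 11, 15]
Compare 17 vs 17: take 17 from left. Merged: [1, 2, 6, 11, 15, 17]
Compare 20 vs 17: take 17 from right. Merged: [1, 2, 6, 11, 15, 17, 17]
Append remaining from left: [20]. Merged: [1, 2, 6, 11, 15, 17, 17, 20]

Final merged array: [1, 2, 6, 11, 15, 17, 17, 20]
Total comparisons: 7

The merged array is [1, 2, 6, 11, 15, 17, 17, 20], requiring 7 comparisons. The merge step runs in O(n) time where n is the total number of elements.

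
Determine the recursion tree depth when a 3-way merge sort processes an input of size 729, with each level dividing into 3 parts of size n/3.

For divide and conquer with division factor 3:

Problem sizes at each level:
Level 0: 729
Level 1: 243
Level 2: 81
Level 3: 27
Level 4: 9
Level 5: 3
Level 6: 1

The root is level 0 and the size-1 base case is level 6 (the tree spans levels 0 through 6, i.e. 7 levels counting the root), so the depth is the number of divisions: log_3(729) = 6

The recursion tree depth is log_3(729) = 6. At each level, the problem size is divided by 3, so it takes 6 divisions to reduce to a base case of size 1. The algorithm makes 3 recursive calls at each level.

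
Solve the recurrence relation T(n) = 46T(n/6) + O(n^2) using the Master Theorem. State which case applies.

Master Theorem for T(n) = 46T(n/6) + O(n^2):

a = 46, b = 6, c = 2
log_b(a) = log_6(46) = 2.1368

Case 1: c = 2 < log_6(46) = 2.1368
T(n) = O(n^(log_6 46))

For T(n) = 46T(n/6) + O(n^2): log_6(46) = 2.1368. This is Case 1 of the Master Theorem (c < log_b(a), work dominated by leaves), giving O(n^(log_6 46)).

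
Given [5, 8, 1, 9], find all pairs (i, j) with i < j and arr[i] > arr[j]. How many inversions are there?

Finding inversions in [5, 8, 1, 9]:

(0, 2): arr[0]=5 > arr[2]=1
(1, 2): arr[1]=8 > arr[2]=1

Total inversions: 2

The array has 2 inversion(s): (0,2), (1,2). Each pair (i,j) satisfies i < j and arr[i] > arr[j].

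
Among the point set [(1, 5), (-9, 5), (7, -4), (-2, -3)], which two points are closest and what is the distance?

Computing all pairwise distances among 4 points:

d((1, 5), (-9, 5)) = 10.0
d((1, 5), (7, -4)) = 10.8167
d((1, 5), (-2, -3)) = 8.544 <-- minimum
d((-9, 5), (7, -4)) = 18.3576
d((-9, 5), (-2, -3)) = 10.6301
d((7, -4), (-2, -3)) = 9.0554

Closest pair: (1, 5) and (-2, -3) with distance 8.544

The closest pair is (1, 5) and (-2, -3) with Euclidean distance 8.544. For 4 points, brute-force pairwise comparison is shown above. For large n, the divide-and-conquer algorithm (sort by x, recurse on halves, check the dividing strip) achieves O(n log n).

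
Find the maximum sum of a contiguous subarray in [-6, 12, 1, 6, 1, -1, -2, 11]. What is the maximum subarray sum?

Using Kadane's algorithm on [-6, 12, 1, 6, 1, -1, -2, 11]:

Scanning through the array:
Position 1 (value 12): max_ending_here = 12, max_so_far = 12
Position 2 (value 1): max_ending_here = 13, max_so_far = 13
Position 3 (value 6): max_ending_here = 19, max_so_far = 19
Position 4 (value 1): max_ending_here = 20, max_so_far = 20
Position 5 (value -1): max_ending_here = 19, max_so_far = 20
Position 6 (value -2): max_ending_here = 17, max_so_far = 20
Position 7 (value 11): max_ending_here = 28, max_so_far = 28

Maximum subarray: [12, 1, 6, 1, -1, -2, 11]
Maximum sum: 28

The maximum subarray is [12, 1, 6, 1, -1, -2, 11] with sum 28. This subarray runs from index 1 to index 7.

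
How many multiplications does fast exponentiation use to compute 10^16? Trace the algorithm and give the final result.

Computing 10^16 by squaring (build up from 10^1; each line after the first costs one multiplication):

10^1 = 10
10^2 = (10^1)^2 = 10^2 = 100
10^4 = (10^2)^2 = 100^2 = 10000
10^8 = (10^4)^2 = 10000^2 = 100000000
10^16 = (10^8)^2 = 100000000^2 = 10000000000000000

Result: 10000000000000000
Multiplications needed: 4 (4 lines after 10^1)

10^16 = 10000000000000000. Using exponentiation by squaring, this requires 4 multiplications. The key idea: if the exponent is even, square the half-power; if odd, multiply by the base once.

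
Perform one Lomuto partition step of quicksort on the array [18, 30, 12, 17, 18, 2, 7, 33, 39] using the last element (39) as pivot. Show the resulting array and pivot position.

Lomuto partition with pivot = 39:

Initial array: [18, 30, 12, 17, 18, 2, 7, 33, 39]

arr[0]=18 <= 39: swap with position 0, array becomes [18, 30, 12, 17, 18, 2, 7, 33, 39]
arr[1]=30 <= 39: swap with position 1, array becomes [18, 30, 12, 17, 18, 2, 7, 33, 39]
arr[2]=12 <= 39: swap with position 2, array becomes [18, 30, 12, 17, 18, 2, 7, 33, 39]
arr[3]=17 <= 39: swap with position 3, array becomes [18, 30, 12, 17, 18, 2, 7, 33, 39]
arr[4]=18 <= 39: swap with position 4, array becomes [18, 30, 12, 17, 18, 2, 7, 33, 39]
arr[5]=2 <= 39: swap with position 5, array becomes [18, 30, 12, 17, 18, 2, 7, 33, 39]
arr[6]=7 <= 39: swap with position 6, array becomes [18, 30, 12, 17, 18, 2, 7, 33, 39]
arr[7]=33 <= 39: swap with position 7, array becomes [18, 30, 12, 17, 18, 2, 7, 33, 39]

Place pivot at position 8: [18, 30, 12, 17, 18, 2, 7, 33, 39]
Pivot position: 8

After partitioning with pivot 39, the array becomes [18, 30, 12, 17, 18, 2, 7, 33, 39]. The pivot is placed at index 8. All elements to the left of the pivot are <= 39, and all elements to the right are > 39.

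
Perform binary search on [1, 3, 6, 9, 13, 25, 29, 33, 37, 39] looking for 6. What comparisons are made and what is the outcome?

Binary search for 6 in [1, 3, 6, 9, 13, 25, 29, 33, 37, 39]:

lo=0, hi=9, mid=4, arr[mid]=13 -> 13 > 6, search left half
lo=0, hi=3, mid=1, arr[mid]=3 -> 3 < 6, search right half
lo=2, hi=3, mid=2, arr[mid]=6 -> Found target at index 2!

Binary search finds 6 at index 2 after 3 comparisons. The search repeatedly halves the search space by comparing with the middle element.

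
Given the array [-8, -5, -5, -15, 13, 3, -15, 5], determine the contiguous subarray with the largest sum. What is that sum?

Using Kadane's algorithm on [-8, -5, -5, -15, 13, 3, -15, 5]:

Scanning through the array:
Position 1 (value -5): max_ending_here = -5, max_so_far = -5
Position 2 (value -5): max_ending_here = -5, max_so_far = -5
Position 3 (value -15): max_ending_here = -15, max_so_far = -5
Position 4 (value 13): max_ending_here = 13, max_so_far = 13
Position 5 (value 3): max_ending_here = 16, max_so_far = 16
Position 6 (value -15): max_ending_here = 1, max_so_far = 16
Position 7 (value 5): max_ending_here = 6, max_so_far = 16

Maximum subarray: [13, 3]
Maximum sum: 16

The maximum subarray is [13, 3] with sum 16. This subarray runs from index 4 to index 5.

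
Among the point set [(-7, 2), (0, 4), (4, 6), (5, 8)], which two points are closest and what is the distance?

Computing all pairwise distances among 4 points:

d((-7, 2), (0, 4)) = 7.2801
d((-7, 2), (4, 6)) = 11.7047
d((-7, 2), (5, 8)) = 13.4164
d((0, 4), (4, 6)) = 4.4721
d((0, 4), (5, 8)) = 6.4031
d((4, 6), (5, 8)) = 2.2361 <-- minimum

Closest pair: (4, 6) and (5, 8) with distance 2.2361

The closest pair is (4, 6) and (5, 8) with Euclidean distance 2.2361. For 4 points, brute-force pairwise comparison is shown above. For large n, the divide-and-conquer algorithm (sort by x, recurse on halves, check the dividing strip) achieves O(n log n).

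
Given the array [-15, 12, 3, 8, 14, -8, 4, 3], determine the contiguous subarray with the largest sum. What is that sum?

Using Kadane's algorithm on [-15, 12, 3, 8, 14, -8, 4, 3]:

Scanning through the array:
Position 1 (value 12): max_ending_here = 12, max_so_far = 12
Position 2 (value 3): max_ending_here = 15, max_so_far = 15
Position 3 (value 8): max_ending_here = 23, max_so_far = 23
Position 4 (value 14): max_ending_here = 37, max_so_far = 37
Position 5 (value -8): max_ending_here = 29, max_so_far = 37
Position 6 (value 4): max_ending_here = 33, max_so_far = 37
Position 7 (value 3): max_ending_here = 36, max_so_far = 37

Maximum subarray: [12, 3, 8, 14]
Maximum sum: 37

The maximum subarray is [12, 3, 8, 14] with sum 37. This subarray runs from index 1 to index 4.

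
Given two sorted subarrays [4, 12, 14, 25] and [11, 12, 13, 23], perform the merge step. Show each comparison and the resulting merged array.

Merging process:

Compare 4 vs 11: take 4 from left. Merged: [4]
Compare 12 vs 11: take 11 from right. Merged: [4, 11]
Compare 12 vs 12: take 12 from left. Merged: [4, 11, 12]
Compare 14 vs 12: take 12 from right. Merged: [4, 11, 12, 12]
Compare 14 vs 13: take 13 from right. Merged: [4, 11, 12, 12, 13]
Compare 14 vs 23: take 14 from left. Merged: [4, 11, 12, 12, 13, 14]
Compare 25 vs 23: take 23 from right. Merged: [4, 11, 12, 12, 13, 14, 23]
Append remaining from left: [25]. Merged: [4, 11, 12, 12, 13, 14, 23, 25]

Final merged array: [4, 11, 12, 12, 13, 14, 23, 25]
Total comparisons: 7

The merged array is [4, 11, 12, 12, 13, 14, 23, 25], requiring 7 comparisons. The merge step runs in O(n) time where n is the total number of elements.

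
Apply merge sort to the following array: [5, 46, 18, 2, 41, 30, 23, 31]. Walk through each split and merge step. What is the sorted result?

Merge sort trace:

Split: [5, 46, 18, 2, 41, 30, 23, 31] -> [5, 46, 18, 2] and [41, 30, 23, 31]
  Split: [5, 46, 18, 2] -> [5, 46] and [18, 2]
    Split: [5, 46] -> [5] and [46]
    Merge: [5] + [46] -> [5, 46]
    Split: [18, 2] -> [18] and [2]
    Merge: [18] + [2] -> [2, 18]
  Merge: [5, 46] + [2, 18] -> [2, 5, 18, 46]
  Split: [41, 30, 23, 31] -> [41, 30] and [23, 31]
    Split: [41, 30] -> [41] and [30]
    Merge: [41] + [30] -> [30, 41]
    Split: [23, 31] -> [23] and [31]
    Merge: [23] + [31] -> [23, 31]
  Merge: [30, 41] + [23, 31] -> [23, 30, 31, 41]
Merge: [2, 5, 18, 46] + [23, 30, 31, 41] -> [2, 5, 18, 23, 30, 31, 41, 46]

Final sorted array: [2, 5, 18, 23, 30, 31, 41, 46]

The merge sort proceeds by recursively splitting the array and merging sorted halves.
After all merges, the sorted array is [2, 5, 18, 23, 30, 31, 41, 46].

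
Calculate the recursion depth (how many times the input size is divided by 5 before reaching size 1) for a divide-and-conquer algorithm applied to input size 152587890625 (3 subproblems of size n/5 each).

For divide and conquer with division factor 5:

Problem sizes at each level:
Level 0: 152587890625
Level 1: 30517578125
Level 2: 6103515625
Level 3: 1220703125
Level 4: 244140625
Level 5: 48828125
Level 6: 9765625
Level 7: 1953125
Level 8: 390625
Level 9: 78125
Level 10: 15625
Level 11: 3125
Level 12: 625
Level 13: 125
Level 14: 25
Level 15: 5
Level 16: 1

The root is level 0 and the size-1 base case is level 16 (the tree spans levels 0 through 16, i.e. 17 levels counting the root), so the depth is the number of divisions: log_5(152587890625) = 16

The recursion tree depth is log_5(152587890625) = 16. At each level, the problem size is divided by 5, so it takes 16 divisions to reduce to a base case of size 1. The algorithm makes 3 recursive calls at each level.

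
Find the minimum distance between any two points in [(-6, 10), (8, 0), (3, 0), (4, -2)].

Computing all pairwise distances among 4 points:

d((-6, 10), (8, 0)) = 17.2047
d((-6, 10), (3, 0)) = 13.4536
d((-6, 10), (4, -2)) = 15.6205
d((8, 0), (3, 0)) = 5.0
d((8, 0), (4, -2)) = 4.4721
d((3, 0), (4, -2)) = 2.2361 <-- minimum

Closest pair: (3, 0) and (4, -2) with distance 2.2361

The closest pair is (3, 0) and (4, -2) with Euclidean distance 2.2361. For 4 points, brute-force pairwise comparison is shown above. For large n, the divide-and-conquer algorithm (sort by x, recurse on halves, check the dividing strip) achieves O(n log n).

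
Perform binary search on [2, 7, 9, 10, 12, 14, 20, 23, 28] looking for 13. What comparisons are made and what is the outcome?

Binary search for 13 in [2, 7, 9, 10, 12, 14, 20, 23, 28]:

lo=0, hi=8, mid=4, arr[mid]=12 -> 12 < 13, search right half
lo=5, hi=8, mid=6, arr[mid]=20 -> 20 > 13, search left half
lo=5, hi=5, mid=5, arr[mid]=14 -> 14 > 13, search left half
lo=5 > hi=4, target 13 not found

Binary search determines that 13 is not in the array after 3 comparisons. The search space was exhausted without finding the target.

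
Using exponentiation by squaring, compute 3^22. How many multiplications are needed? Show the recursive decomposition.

Computing 3^22 by squaring (build up from 3^1; each line after the first costs one multiplication):

3^1 = 3
3^2 = (3^1)^2 = 3^2 = 9
3^4 = (3^2)^2 = 9^2 = 81
3^5 = 3 * 3^4 = 3 * 81 = 243
3^10 = (3^5)^2 = 243^2 = 59049
3^11 = 3 * 3^10 = 3 * 59049 = 177147
3^22 = (3^11)^2 = 177147^2 = 31381059609

Result: 31381059609
Multiplications needed: 6 (6 lines after 3^1)

3^22 = 31381059609. Using exponentiation by squaring, this requires 6 multiplications. The key idea: if the exponent is even, square the half-power; if odd, multiply by the base once.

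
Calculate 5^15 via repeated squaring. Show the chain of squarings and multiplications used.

Computing 5^15 by squaring (build up from 5^1; each line after the first costs one multiplication):

5^1 = 5
5^2 = (5^1)^2 = 5^2 = 25
5^3 = 5 * 5^2 = 5 * 25 = 125
5^6 = (5^3)^2 = 125^2 = 15625
5^7 = 5 * 5^6 = 5 * 15625 = 78125
5^14 = (5^7)^2 = 78125^2 = 6103515625
5^15 = 5 * 5^14 = 5 * 6103515625 = 30517578125

Result: 30517578125
Multiplications needed: 6 (6 lines after 5^1)

5^15 = 30517578125. Using exponentiation by squaring, this requires 6 multiplications. The key idea: if the exponent is even, square the half-power; if odd, multiply by the base once.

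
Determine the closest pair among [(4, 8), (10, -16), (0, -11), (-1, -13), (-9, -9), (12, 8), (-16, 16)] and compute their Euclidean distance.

Computing all pairwise distances among 7 points:

d((4, 8), (10, -16)) = 24.7386
d((4, 8), (0, -11)) = 19.4165
d((4, 8), (-1, -13)) = 21.587
d((4, 8), (-9, -9)) = 21.4009
d((4, 8), (12, 8)) = 8.0
d((4, 8), (-16, 16)) = 21.5407
d((10, -16), (0, -11)) = 11.1803
d((10, -16), (-1, -13)) = 11.4018
d((10, -16), (-9, -9)) = 20.2485
d((10, -16), (12, 8)) = 24.0832
d((10, -16), (-16, 16)) = 41.2311
d((0, -11), (-1, -13)) = 2.2361 <-- minimum
d((0, -11), (-9, -9)) = 9.2195
d((0, -11), (12, 8)) = 22.4722
d((0, -11), (-16, 16)) = 31.3847
d((-1, -13), (-9, -9)) = 8.9443
d((-1, -13), (12, 8)) = 24.6982
d((-1, -13), (-16, 16)) = 32.6497
d((-9, -9), (12, 8)) = 27.0185
d((-9, -9), (-16, 16)) = 25.9615
d((12, 8), (-16, 16)) = 29.1204

Closest pair: (0, -11) and (-1, -13) with distance 2.2361

The closest pair is (0, -11) and (-1, -13) with Euclidean distance 2.2361. For 7 points, brute-force pairwise comparison is shown above. For large n, the divide-and-conquer algorithm (sort by x, recurse on halves, check the dividing strip) achieves O(n log n).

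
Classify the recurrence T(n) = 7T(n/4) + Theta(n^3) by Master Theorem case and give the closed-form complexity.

Master Theorem for T(n) = 7T(n/4) + O(n^3):

a = 7, b = 4, c = 3
log_b(a) = log_4(7) = 1.4037

Case 3: c = 3 > log_4(7) = 1.4037
T(n) = O(n^3) = O(n^3)

For T(n) = 7T(n/4) + O(n^3): log_4(7) = 1.4037. This is Case 3 of the Master Theorem (c > log_b(a), work dominated by root), giving O(n^3).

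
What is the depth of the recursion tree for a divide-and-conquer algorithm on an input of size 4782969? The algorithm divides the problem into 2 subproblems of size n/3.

For divide and conquer with division factor 3:

Problem sizes at each level:
Level 0: 4782969
Level 1: 1594323
Level 2: 531441
Level 3: 177147
Level 4: 59049
Level 5: 19683
Level 6: 6561
Level 7: 2187
Level 8: 729
Level 9: 243
Level 10: 81
Level 11: 27
Level 12: 9
Level 13: 3
Level 14: 1

The root is level 0 and the size-1 base case is level 14 (the tree spans levels 0 through 14, i.e. 15 levels counting the root), so the depth is the number of divisions: log_3(4782969) = 14

The recursion tree depth is log_3(4782969) = 14. At each level, the problem size is divided by 3, so it takes 14 divisions to reduce to a base case of size 1. The algorithm makes 2 recursive calls at each level.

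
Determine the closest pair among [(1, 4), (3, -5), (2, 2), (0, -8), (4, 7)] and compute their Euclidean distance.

Computing all pairwise distances among 5 points:

d((1, 4), (3, -5)) = 9.2195
d((1, 4), (2, 2)) = 2.2361 <-- minimum
d((1, 4), (0, -8)) = 12.0416
d((1, 4), (4, 7)) = 4.2426
d((3, -5), (2, 2)) = 7.0711
d((3, -5), (0, -8)) = 4.2426
d((3, -5), (4, 7)) = 12.0416
d((2, 2), (0, -8)) = 10.198
d((2, 2), (4, 7)) = 5.3852
d((0, -8), (4, 7)) = 15.5242

Closest pair: (1, 4) and (2, 2) with distance 2.2361

The closest pair is (1, 4) and (2, 2) with Euclidean distance 2.2361. For 5 points, brute-force pairwise comparison is shown above. For large n, the divide-and-conquer algorithm (sort by x, recurse on halves, check the dividing strip) achieves O(n log n).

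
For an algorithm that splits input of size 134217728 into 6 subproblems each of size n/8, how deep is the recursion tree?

For divide and conquer with division factor 8:

Problem sizes at each level:
Level 0: 134217728
Level 1: 16777216
Level 2: 2097152
Level 3: 262144
Level 4: 32768
Level 5: 4096
Level 6: 512
Level 7: 64
Level 8: 8
Level 9: 1

The root is level 0 and the size-1 base case is level 9 (the tree spans levels 0 through 9, i.e. 10 levels counting the root), so the depth is the number of divisions: log_8(134217728) = 9

The recursion tree depth is log_8(134217728) = 9. At each level, the problem size is divided by 8, so it takes 9 divisions to reduce to a base case of size 1. The algorithm makes 6 recursive calls at each level.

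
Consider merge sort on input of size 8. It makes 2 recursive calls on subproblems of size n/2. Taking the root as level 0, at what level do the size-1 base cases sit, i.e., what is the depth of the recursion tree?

For divide and conquer with division factor 2:

Problem sizes at each level:
Level 0: 8
Level 1: 4
Level 2: 2
Level 3: 1

The root is level 0 and the size-1 base case is level 3 (the tree spans levels 0 through 3, i.e. 4 levels counting the root), so the depth is the number of divisions: log_2(8) = 3

The recursion tree depth is log_2(8) = 3. At each level, the problem size is divided by 2, so it takes 3 divisions to reduce to a base case of size 1. The algorithm makes 2 recursive calls at each level.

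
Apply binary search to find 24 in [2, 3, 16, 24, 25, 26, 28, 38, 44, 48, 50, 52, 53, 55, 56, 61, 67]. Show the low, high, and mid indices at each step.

Binary search for 24 in [2, 3, 16, 24, 25, 26, 28, 38, 44, 48, 50, 52, 53, 55, 56, 61, 67]:

lo=0, hi=16, mid=8, arr[mid]=44 -> 44 > 24, search left half
lo=0, hi=7, mid=3, arr[mid]=24 -> Found target at index 3!

Binary search finds 24 at index 3 after 2 comparisons. The search repeatedly halves the search space by comparing with the middle element.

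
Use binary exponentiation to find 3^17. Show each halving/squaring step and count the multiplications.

Computing 3^17 by squaring (build up from 3^1; each line after the first costs one multiplication):

3^1 = 3
3^2 = (3^1)^2 = 3^2 = 9
3^4 = (3^2)^2 = 9^2 = 81
3^8 = (3^4)^2 = 81^2 = 6561
3^16 = (3^8)^2 = 6561^2 = 43046721
3^17 = 3 * 3^16 = 3 * 43046721 = 129140163

Result: 129140163
Multiplications needed: 5 (5 lines after 3^1)

3^17 = 129140163. Using exponentiation by squaring, this requires 5 multiplications. The key idea: if the exponent is even, square the half-power; if odd, multiply by the base once.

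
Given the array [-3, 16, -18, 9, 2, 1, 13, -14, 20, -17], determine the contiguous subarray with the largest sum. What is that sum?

Using Kadane's algorithm on [-3, 16, -18, 9, 2, 1, 13, -14, 20, -17]:

Scanning through the array:
Position 1 (value 16): max_ending_here = 16, max_so_far = 16
Position 2 (value -18): max_ending_here = -2, max_so_far = 16
Position 3 (value 9): max_ending_here = 9, max_so_far = 16
Position 4 (value 2): max_ending_here = 11, max_so_far = 16
Position 5 (value 1): max_ending_here = 12, max_so_far = 16
Position 6 (value 13): max_ending_here = 25, max_so_far = 25
Position 7 (value -14): max_ending_here = 11, max_so_far = 25
Position 8 (value 20): max_ending_here = 31, max_so_far = 31
Position 9 (value -17): max_ending_here = 14, max_so_far = 31

Maximum subarray: [9, 2, 1, 13, -14, 20]
Maximum sum: 31

The maximum subarray is [9, 2, 1, 13, -14, 20] with sum 31. This subarray runs from index 3 to index 8.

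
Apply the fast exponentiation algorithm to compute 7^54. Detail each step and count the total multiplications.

Computing 7^54 by squaring (build up from 7^1; each line after the first costs one multiplication):

7^1 = 7
7^2 = (7^1)^2 = 7^2 = 49
7^3 = 7 * 7^2 = 7 * 49 = 343
7^6 = (7^3)^2 = 343^2 = 117649
7^12 = (7^6)^2 = 117649^2 = 13841287201
7^13 = 7 * 7^12 = 7 * 13841287201 = 96889010407
7^26 = (7^13)^2 = 96889010407^2 = 9387480337647754305649
7^27 = 7 * 7^26 = 7 * 9387480337647754305649 = 65712362363534280139543
7^54 = (7^27)^2 = 65712362363534280139543^2 = 4318114567396436564035293097707728087552248849

Result: 4318114567396436564035293097707728087552248849
Multiplications needed: 8 (8 lines after 7^1)

7^54 = 4318114567396436564035293097707728087552248849. Using exponentiation by squaring, this requires 8 multiplications. The key idea: if the exponent is even, square the half-power; if odd, multiply by the base once.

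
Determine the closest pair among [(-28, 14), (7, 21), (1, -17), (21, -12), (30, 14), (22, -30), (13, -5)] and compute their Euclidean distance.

Computing all pairwise distances among 7 points:

d((-28, 14), (7, 21)) = 35.6931
d((-28, 14), (1, -17)) = 42.45
d((-28, 14), (21, -12)) = 55.4707
d((-28, 14), (30, 14)) = 58.0
d((-28, 14), (22, -30)) = 66.6033
d((-28, 14), (13, -5)) = 45.1885
d((7, 21), (1, -17)) = 38.4708
d((7, 21), (21, -12)) = 35.8469
d((7, 21), (30, 14)) = 24.0416
d((7, 21), (22, -30)) = 53.1601
d((7, 21), (13, -5)) = 26.6833
d((1, -17), (21, -12)) = 20.6155
d((1, -17), (30, 14)) = 42.45
d((1, -17), (22, -30)) = 24.6982
d((1, -17), (13, -5)) = 16.9706
d((21, -12), (30, 14)) = 27.5136
d((21, -12), (22, -30)) = 18.0278
d((21, -12), (13, -5)) = 10.6301 <-- minimum
d((30, 14), (22, -30)) = 44.7214
d((30, 14), (13, -5)) = 25.4951
d((22, -30), (13, -5)) = 26.5707

Closest pair: (21, -12) and (13, -5) with distance 10.6301

The closest pair is (21, -12) and (13, -5) with Euclidean distance 10.6301. For 7 points, brute-force pairwise comparison is shown above. For large n, the divide-and-conquer algorithm (sort by x, recurse on halves, check the dividing strip) achieves O(n log n).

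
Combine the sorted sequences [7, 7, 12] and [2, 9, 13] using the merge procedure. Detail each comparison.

Merging process:

Compare 7 vs 2: take 2 from right. Merged: [2]
Compare 7 vs 9: take 7 from left. Merged: [2, 7]
Compare 7 vs 9: take 7 from left. Merged: [2, 7, 7]
Compare 12 vs 9: take 9 from right. Merged: [2, 7, 7, 9]
Compare 12 vs 13: take 12 from left. Merged: [2, 7, 7, 9, 12]
Append remaining from right: [13]. Merged: [2, 7, 7, 9, 12, 13]

Final merged array: [2, 7, 7, 9, 12, 13]
Total comparisons: 5

The merged array is [2, 7, 7, 9, 12, 13], requiring 5 comparisons. The merge step runs in O(n) time where n is the total number of elements.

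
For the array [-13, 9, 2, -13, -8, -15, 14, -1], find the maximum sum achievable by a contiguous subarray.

Using Kadane's algorithm on [-13, 9, 2, -13, -8, -15, 14, -1]:

Scanning through the array:
Position 1 (value 9): max_ending_here = 9, max_so_far = 9
Position 2 (value 2): max_ending_here = 11, max_so_far = 11
Position 3 (value -13): max_ending_here = -2, max_so_far = 11
Position 4 (value -8): max_ending_here = -8, max_so_far = 11
Position 5 (value -15): max_ending_here = -15, max_so_far = 11
Position 6 (value 14): max_ending_here = 14, max_so_far = 14
Position 7 (value -1): max_ending_here = 13, max_so_far = 14

Maximum subarray: [14]
Maximum sum: 14

The maximum subarray is [14] with sum 14. This subarray runs from index 6 to index 6.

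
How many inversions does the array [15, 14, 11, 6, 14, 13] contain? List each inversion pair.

Finding inversions in [15, 14, 11, 6, 14, 13]:

(0, 1): arr[0]=15 > arr[1]=14
(0, 2): arr[0]=15 > arr[2]=11
(0, 3): arr[0]=15 > arr[3]=6
(0, 4): arr[0]=15 > arr[4]=14
(0, 5): arr[0]=15 > arr[5]=13
(1, 2): arr[1]=14 > arr[2]=11
(1, 3): arr[1]=14 > arr[3]=6
(1, 5): arr[1]=14 > arr[5]=13
(2, 3): arr[2]=11 > arr[3]=6
(4, 5): arr[4]=14 > arr[5]=13

Total inversions: 10

The array has 10 inversion(s): (0,1), (0,2), (0,3), (0,4), (0,5), (1,2), (1,3), (1,5), (2,3), (4,5). Each pair (i,j) satisfies i < j and arr[i] > arr[j].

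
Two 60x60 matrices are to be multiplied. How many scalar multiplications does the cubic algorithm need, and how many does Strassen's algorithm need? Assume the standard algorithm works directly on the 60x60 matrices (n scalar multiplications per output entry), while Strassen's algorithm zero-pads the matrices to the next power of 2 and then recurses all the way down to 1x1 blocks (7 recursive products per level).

Matrix multiplication for 60x60 matrices:

Strassen's algorithm requires power-of-2 dimensions. Pad 60x60 to 64x64 (next power of 2).

Standard algorithm: 60^3 = 216000 multiplications
Strassen's algorithm: 7^(log2(64)) = 7^6 = 117649 multiplications
Savings: 216000 - 117649 = 98351 multiplications

Standard: 216000 multiplications (60^3). Strassen: 117649 multiplications (7^6, after padding to 64x64). Strassen reduces 8 recursive multiplications to 7 at each level.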